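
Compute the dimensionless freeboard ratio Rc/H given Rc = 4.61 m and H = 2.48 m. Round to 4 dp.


Relative freeboard = Rc / H
= 4.61 / 2.48
= 1.8589

1.8589


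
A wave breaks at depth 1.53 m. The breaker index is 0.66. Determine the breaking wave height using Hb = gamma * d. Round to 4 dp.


Hb = gamma * d
Hb = 0.66 * 1.53
Hb = 1.0098 m

1.0098


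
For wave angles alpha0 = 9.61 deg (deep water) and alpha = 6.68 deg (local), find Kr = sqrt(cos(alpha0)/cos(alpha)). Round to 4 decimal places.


Kr = sqrt(cos(alpha0) / cos(alpha))
cos(9.61) = 0.985967
cos(6.68) = 0.993211
Kr = sqrt(0.985967 / 0.993211)
Kr = sqrt(0.992706)
Kr = 0.9963

0.9963


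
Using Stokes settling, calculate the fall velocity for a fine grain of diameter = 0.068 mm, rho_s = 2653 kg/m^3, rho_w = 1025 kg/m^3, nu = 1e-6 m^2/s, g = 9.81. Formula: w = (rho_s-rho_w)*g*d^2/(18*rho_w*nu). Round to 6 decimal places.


w = (rho_s - rho_w) * g * d^2 / (18 * rho_w * nu)
d = 0.068 mm = 0.000068 m
rho_s - rho_w = 2653 - 1025 = 1628
Numerator = 1628 * 9.81 * (0.000068)^2 = 0.000073848424
Denominator = 18 * 1025 * 1e-6 = 0.018450
w = 0.004003 m/s

0.004003


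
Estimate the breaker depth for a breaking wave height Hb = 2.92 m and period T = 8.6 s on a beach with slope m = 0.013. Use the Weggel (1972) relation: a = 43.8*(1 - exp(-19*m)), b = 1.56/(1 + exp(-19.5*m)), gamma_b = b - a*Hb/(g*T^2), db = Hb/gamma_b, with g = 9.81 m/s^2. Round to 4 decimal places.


a = 43.8 * (1 - exp(-19 * m))
exp(-19 * 0.013) = exp(-0.2470) = 0.781141
a = 43.8 * (1 - 0.781141) = 9.586038
b = 1.56 / (1 + exp(-19.5 * m))
exp(-19.5 * 0.013) = exp(-0.2535) = 0.776080
b = 1.56 / (1 + 0.776080) = 0.878339
Hb / (g * T^2) = 2.92 / (9.81 * 8.6^2) = 2.92 / 725.5476 = 0.00402455
gamma_b = b - a * Hb/(g*T^2) = 0.878339 - 9.586038 * 0.00402455 = 0.839759
db = Hb / gamma_b = 2.92 / 0.839759
db = 3.4772 m

3.4772


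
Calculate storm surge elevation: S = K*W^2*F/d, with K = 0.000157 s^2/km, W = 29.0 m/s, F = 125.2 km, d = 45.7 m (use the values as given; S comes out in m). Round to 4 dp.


S = K * W^2 * F / d
W^2 = 29.0^2 = 841.00
S = 0.000157 * 841.00 * 125.2 / 45.7
Numerator = 0.000157 * 841.00 * 125.2 = 16.531032
S = 16.531032 / 45.7 = 0.3617 m

0.3617


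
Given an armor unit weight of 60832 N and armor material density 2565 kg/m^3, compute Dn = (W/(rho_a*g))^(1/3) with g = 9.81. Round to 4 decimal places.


V = W / (rho_a * g)
V = 60832 / (2565 * 9.81)
V = 60832 / 25162.65
V = 2.417551 m^3
Dn = V^(1/3) = 2.417551^(1/3)
Dn = 1.3421 m

1.3421


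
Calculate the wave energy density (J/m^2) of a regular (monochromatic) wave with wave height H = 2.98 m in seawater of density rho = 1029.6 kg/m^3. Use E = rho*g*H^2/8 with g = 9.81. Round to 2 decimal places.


E = (1/8) * rho * g * H^2
E = (1/8) * 1029.6 * 9.81 * 2.98^2
E = 0.125 * 1029.6 * 9.81 * 8.8804
E = 11211.92 J/m^2

11211.92


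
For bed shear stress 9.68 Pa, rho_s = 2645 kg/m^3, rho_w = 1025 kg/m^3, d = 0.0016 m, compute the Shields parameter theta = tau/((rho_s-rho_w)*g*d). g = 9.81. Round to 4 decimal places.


theta = tau / ((rho_s - rho_w) * g * d)
rho_s - rho_w = 2645 - 1025 = 1620
Denominator = 1620 * 9.81 * 0.0016 = 25.427520
theta = 9.68 / 25.427520
theta = 0.3807

0.3807


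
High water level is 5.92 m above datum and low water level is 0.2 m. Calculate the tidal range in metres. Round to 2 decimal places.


Tidal range = High water - Low water
Tidal range = 5.92 - (0.2)
Tidal range = 5.72 m

5.72


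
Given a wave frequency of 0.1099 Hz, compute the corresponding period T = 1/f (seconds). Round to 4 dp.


T = 1 / f
T = 1 / 0.1099
T = 9.0992 s

9.0992


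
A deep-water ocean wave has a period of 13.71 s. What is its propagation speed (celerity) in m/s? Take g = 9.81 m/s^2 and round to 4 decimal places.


We use the deep-water celerity formula:
C = g * T / (2 * pi)
C = 9.81 * 13.71 / (2 * 3.14159...)
C = 134.495100 / 6.283185
C = 21.4056 m/s

21.4056


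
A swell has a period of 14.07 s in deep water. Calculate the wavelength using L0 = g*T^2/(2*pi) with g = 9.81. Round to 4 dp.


L0 = g * T^2 / (2 * pi)
L0 = 9.81 * 14.07^2 / (2 * pi)
L0 = 9.81 * 197.9649 / 6.28319
L0 = 1942.0357 / 6.28319
L0 = 309.0846 m

309.0846


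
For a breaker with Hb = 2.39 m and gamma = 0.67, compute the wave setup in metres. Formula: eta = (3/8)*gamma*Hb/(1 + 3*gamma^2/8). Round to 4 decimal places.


eta = (3/8) * gamma * Hb / (1 + 3*gamma^2/8)
Numerator = (3/8) * 0.67 * 2.39 = 0.600488
Denominator = 1 + 3*0.67^2/8 = 1 + 0.168338 = 1.168338
eta = 0.600488 / 1.168338
eta = 0.5140 m

0.5140


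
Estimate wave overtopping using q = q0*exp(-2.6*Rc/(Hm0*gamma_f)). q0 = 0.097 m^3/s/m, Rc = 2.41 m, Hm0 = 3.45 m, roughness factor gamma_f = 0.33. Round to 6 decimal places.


q = q0 * exp(-2.6 * Rc / (Hm0 * gamma_f))
Exponent = -2.6 * 2.41 / (3.45 * 0.33)
= -2.6 * 2.41 / 1.1385
= -5.503733
exp(-5.503733) = 0.004072
q = 0.097 * 0.004072
q = 0.000395 m^3/s/m

0.000395


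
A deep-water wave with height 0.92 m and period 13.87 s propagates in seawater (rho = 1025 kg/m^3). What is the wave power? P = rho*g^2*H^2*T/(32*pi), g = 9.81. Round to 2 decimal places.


P = rho * g^2 * H^2 * T / (32 * pi)
P = 1025 * 9.81^2 * 0.92^2 * 13.87 / (32 * pi)
P = 1025 * 96.2361 * 0.8464 * 13.87 / 100.53096
P = 11518.98 W/m

11518.98


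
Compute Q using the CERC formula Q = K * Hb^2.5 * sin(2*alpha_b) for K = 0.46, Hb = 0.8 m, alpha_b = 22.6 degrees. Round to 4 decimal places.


Q = K * Hb^2.5 * sin(2 * alpha_b)
Hb^2.5 = 0.8^2.5 = 0.572433
sin(2 * 22.6) = sin(45.2) = 0.709571
Q = 0.46 * 0.572433 * 0.709571
Q = 0.1868 m^3/s

0.1868


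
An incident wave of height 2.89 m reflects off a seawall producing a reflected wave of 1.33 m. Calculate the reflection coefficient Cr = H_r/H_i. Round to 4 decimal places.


Cr = H_r / H_i
Cr = 1.33 / 2.89
Cr = 0.4602

0.4602


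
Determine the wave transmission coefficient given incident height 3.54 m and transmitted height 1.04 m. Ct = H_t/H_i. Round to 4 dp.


Ct = H_t / H_i
Ct = 1.04 / 3.54
Ct = 0.2938

0.2938


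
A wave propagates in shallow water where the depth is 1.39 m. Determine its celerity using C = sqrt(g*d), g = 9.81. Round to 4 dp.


Using the shallow-water approximation:
C = sqrt(g * d) = sqrt(9.81 * 1.39)
C = sqrt(13.6359)
C = 3.6927 m/s

3.6927


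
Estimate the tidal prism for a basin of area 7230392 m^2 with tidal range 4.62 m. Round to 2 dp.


Tidal prism = Area * Tidal range
P = 7230392 * 4.62
P = 33404411.04 m^3

33404411.04


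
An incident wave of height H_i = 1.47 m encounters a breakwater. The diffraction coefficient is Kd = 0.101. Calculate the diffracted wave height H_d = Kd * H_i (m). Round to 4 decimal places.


H_d = Kd * H_i
H_d = 0.101 * 1.47
H_d = 0.1485 m

0.1485


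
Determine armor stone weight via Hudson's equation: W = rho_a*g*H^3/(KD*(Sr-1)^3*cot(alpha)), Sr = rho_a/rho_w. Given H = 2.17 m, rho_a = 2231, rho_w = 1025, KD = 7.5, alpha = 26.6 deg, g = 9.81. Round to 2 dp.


Sr = rho_a / rho_w = 2231 / 1025 = 2.176585
(Sr - 1) = 1.176585
(Sr - 1)^3 = 1.628810
cot(26.6) = 1 / tan(26.6) = 1 / 0.500763 = 1.996954
Numerator = 2231 * 9.81 * 2.17^3 = 223639.1223
Denominator = 7.5 * 1.628810 * 1.996954 = 24.394932
W = 223639.1223 / 24.394932
W = 9167.44 N

9167.44


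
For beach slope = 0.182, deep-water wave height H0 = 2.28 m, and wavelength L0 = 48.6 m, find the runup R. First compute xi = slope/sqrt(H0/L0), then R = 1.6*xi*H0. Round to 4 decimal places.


xi = slope / sqrt(H0/L0)
H0/L0 = 2.28/48.6 = 0.046914
sqrt(0.046914) = 0.216595
xi = 0.182 / 0.216595 = 0.840276
R = 1.6 * xi * H0 = 1.6 * 0.840276 * 2.28
R = 3.0653 m

3.0653


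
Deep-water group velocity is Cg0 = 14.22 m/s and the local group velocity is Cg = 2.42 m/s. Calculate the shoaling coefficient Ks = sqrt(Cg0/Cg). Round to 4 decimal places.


Ks = sqrt(Cg0 / Cg)
Ks = sqrt(14.22 / 2.42)
Ks = sqrt(5.8760)
Ks = 2.4241

2.4241


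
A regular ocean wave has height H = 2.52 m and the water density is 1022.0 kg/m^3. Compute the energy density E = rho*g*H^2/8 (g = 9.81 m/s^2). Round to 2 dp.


E = (1/8) * rho * g * H^2
E = (1/8) * 1022.0 * 9.81 * 2.52^2
E = 0.125 * 1022.0 * 9.81 * 6.3504
E = 7958.50 J/m^2

7958.50


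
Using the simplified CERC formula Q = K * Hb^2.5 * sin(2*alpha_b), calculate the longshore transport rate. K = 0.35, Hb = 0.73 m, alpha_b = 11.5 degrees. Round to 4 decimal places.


Q = K * Hb^2.5 * sin(2 * alpha_b)
Hb^2.5 = 0.73^2.5 = 0.455310
sin(2 * 11.5) = sin(23.0) = 0.390731
Q = 0.35 * 0.455310 * 0.390731
Q = 0.0623 m^3/s

0.0623


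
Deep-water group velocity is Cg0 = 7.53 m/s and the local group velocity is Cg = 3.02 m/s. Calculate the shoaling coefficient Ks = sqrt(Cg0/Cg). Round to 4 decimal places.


Ks = sqrt(Cg0 / Cg)
Ks = sqrt(7.53 / 3.02)
Ks = sqrt(2.4934)
Ks = 1.5790

1.5790


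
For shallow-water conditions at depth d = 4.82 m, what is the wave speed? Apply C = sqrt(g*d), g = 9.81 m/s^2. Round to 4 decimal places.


Using the shallow-water approximation:
C = sqrt(g * d) = sqrt(9.81 * 4.82)
C = sqrt(47.2842)
C = 6.8764 m/s

6.8764


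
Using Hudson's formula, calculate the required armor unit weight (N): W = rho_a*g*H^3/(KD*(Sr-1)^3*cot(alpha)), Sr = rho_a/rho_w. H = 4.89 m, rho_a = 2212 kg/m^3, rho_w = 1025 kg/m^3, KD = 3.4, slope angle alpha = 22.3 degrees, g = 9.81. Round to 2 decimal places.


Sr = rho_a / rho_w = 2212 / 1025 = 2.158049
(Sr - 1) = 1.158049
(Sr - 1)^3 = 1.553033
cot(22.3) = 1 / tan(22.3) = 1 / 0.410130 = 2.438252
Numerator = 2212 * 9.81 * 4.89^3 = 2537351.9269
Denominator = 3.4 * 1.553033 * 2.438252 = 12.874728
W = 2537351.9269 / 12.874728
W = 197080.04 N

197080.04


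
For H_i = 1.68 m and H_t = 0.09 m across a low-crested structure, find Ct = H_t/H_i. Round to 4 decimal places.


Ct = H_t / H_i
Ct = 0.09 / 1.68
Ct = 0.0536

0.0536


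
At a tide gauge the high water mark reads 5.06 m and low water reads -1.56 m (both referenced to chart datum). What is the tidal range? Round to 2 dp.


Tidal range = High water - Low water
Tidal range = 5.06 - (-1.56)
Tidal range = 6.62 m

6.62


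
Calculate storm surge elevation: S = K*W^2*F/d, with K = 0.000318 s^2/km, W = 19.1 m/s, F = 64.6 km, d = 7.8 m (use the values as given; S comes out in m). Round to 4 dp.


S = K * W^2 * F / d
W^2 = 19.1^2 = 364.81
S = 0.000318 * 364.81 * 64.6 / 7.8
Numerator = 0.000318 * 364.81 * 64.6 = 7.494219
S = 7.494219 / 7.8 = 0.9608 m

0.9608


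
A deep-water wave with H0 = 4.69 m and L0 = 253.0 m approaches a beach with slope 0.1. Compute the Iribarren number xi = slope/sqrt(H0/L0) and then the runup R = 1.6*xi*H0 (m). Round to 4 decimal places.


xi = slope / sqrt(H0/L0)
H0/L0 = 4.69/253.0 = 0.018538
sqrt(0.018538) = 0.136153
xi = 0.1 / 0.136153 = 0.734470
R = 1.6 * xi * H0 = 1.6 * 0.734470 * 4.69
R = 5.5115 m

5.5115


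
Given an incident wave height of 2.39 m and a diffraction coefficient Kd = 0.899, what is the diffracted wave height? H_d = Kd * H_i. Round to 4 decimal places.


H_d = Kd * H_i
H_d = 0.899 * 2.39
H_d = 2.1486 m

2.1486


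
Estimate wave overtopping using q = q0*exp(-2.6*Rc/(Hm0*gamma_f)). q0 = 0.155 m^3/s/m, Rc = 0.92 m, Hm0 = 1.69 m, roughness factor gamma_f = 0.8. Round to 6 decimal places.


q = q0 * exp(-2.6 * Rc / (Hm0 * gamma_f))
Exponent = -2.6 * 0.92 / (1.69 * 0.8)
= -2.6 * 0.92 / 1.3520
= -1.769231
exp(-1.769231) = 0.170464
q = 0.155 * 0.170464
q = 0.026422 m^3/s/m

0.026422


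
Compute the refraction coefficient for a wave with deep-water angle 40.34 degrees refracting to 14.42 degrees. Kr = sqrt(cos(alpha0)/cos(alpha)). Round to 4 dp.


Kr = sqrt(cos(alpha0) / cos(alpha))
cos(40.34) = 0.762217
cos(14.42) = 0.968496
Kr = sqrt(0.762217 / 0.968496)
Kr = sqrt(0.787010)
Kr = 0.8871

0.8871


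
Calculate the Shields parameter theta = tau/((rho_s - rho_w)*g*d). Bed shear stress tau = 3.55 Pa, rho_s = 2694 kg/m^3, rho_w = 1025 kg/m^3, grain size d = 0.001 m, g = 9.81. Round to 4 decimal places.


theta = tau / ((rho_s - rho_w) * g * d)
rho_s - rho_w = 2694 - 1025 = 1669
Denominator = 1669 * 9.81 * 0.001 = 16.372890
theta = 3.55 / 16.372890
theta = 0.2168

0.2168


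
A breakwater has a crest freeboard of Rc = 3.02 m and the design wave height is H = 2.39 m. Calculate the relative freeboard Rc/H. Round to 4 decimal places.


Relative freeboard = Rc / H
= 3.02 / 2.39
= 1.2636

1.2636


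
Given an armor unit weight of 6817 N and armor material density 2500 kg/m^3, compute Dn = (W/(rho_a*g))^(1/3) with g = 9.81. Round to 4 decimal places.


V = W / (rho_a * g)
V = 6817 / (2500 * 9.81)
V = 6817 / 24525.00
V = 0.277961 m^3
Dn = V^(1/3) = 0.277961^(1/3)
Dn = 0.6526 m

0.6526


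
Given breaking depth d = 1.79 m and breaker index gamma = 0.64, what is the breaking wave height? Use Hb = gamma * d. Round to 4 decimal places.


Hb = gamma * d
Hb = 0.64 * 1.79
Hb = 1.1456 m

1.1456


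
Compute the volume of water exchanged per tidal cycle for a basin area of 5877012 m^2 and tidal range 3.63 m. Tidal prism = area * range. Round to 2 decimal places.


Tidal prism = Area * Tidal range
P = 5877012 * 3.63
P = 21333553.56 m^3

21333553.56


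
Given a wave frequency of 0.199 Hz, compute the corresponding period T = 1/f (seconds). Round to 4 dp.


T = 1 / f
T = 1 / 0.199
T = 5.0251 s

5.0251


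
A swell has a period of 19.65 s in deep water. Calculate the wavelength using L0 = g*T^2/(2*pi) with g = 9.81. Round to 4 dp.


L0 = g * T^2 / (2 * pi)
L0 = 9.81 * 19.65^2 / (2 * pi)
L0 = 9.81 * 386.1225 / 6.28319
L0 = 3787.8617 / 6.28319
L0 = 602.8569 m

602.8569


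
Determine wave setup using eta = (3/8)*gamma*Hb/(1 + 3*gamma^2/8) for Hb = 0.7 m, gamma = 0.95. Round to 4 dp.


eta = (3/8) * gamma * Hb / (1 + 3*gamma^2/8)
Numerator = (3/8) * 0.95 * 0.7 = 0.249375
Denominator = 1 + 3*0.95^2/8 = 1 + 0.338438 = 1.338438
eta = 0.249375 / 1.338438
eta = 0.1863 m

0.1863


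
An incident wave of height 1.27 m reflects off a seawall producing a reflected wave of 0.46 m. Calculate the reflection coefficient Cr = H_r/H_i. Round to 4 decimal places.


Cr = H_r / H_i
Cr = 0.46 / 1.27
Cr = 0.3622

0.3622


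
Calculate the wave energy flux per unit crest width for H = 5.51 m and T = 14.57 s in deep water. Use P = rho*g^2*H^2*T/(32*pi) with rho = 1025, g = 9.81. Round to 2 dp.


P = rho * g^2 * H^2 * T / (32 * pi)
P = 1025 * 9.81^2 * 5.51^2 * 14.57 / (32 * pi)
P = 1025 * 96.2361 * 30.3601 * 14.57 / 100.53096
P = 434035.03 W/m

434035.03


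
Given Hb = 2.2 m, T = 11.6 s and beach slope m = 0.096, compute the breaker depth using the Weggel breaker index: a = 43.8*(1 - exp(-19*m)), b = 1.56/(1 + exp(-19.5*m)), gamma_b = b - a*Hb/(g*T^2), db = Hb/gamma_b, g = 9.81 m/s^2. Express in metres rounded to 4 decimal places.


a = 43.8 * (1 - exp(-19 * m))
exp(-19 * 0.096) = exp(-1.8240) = 0.161379
a = 43.8 * (1 - 0.161379) = 36.731602
b = 1.56 / (1 + exp(-19.5 * m))
exp(-19.5 * 0.096) = exp(-1.8720) = 0.153816
b = 1.56 / (1 + 0.153816) = 1.352036
Hb / (g * T^2) = 2.2 / (9.81 * 11.6^2) = 2.2 / 1320.0336 = 0.00166662
gamma_b = b - a * Hb/(g*T^2) = 1.352036 - 36.731602 * 0.00166662 = 1.290818
db = Hb / gamma_b = 2.2 / 1.290818
db = 1.7043 m

1.7043


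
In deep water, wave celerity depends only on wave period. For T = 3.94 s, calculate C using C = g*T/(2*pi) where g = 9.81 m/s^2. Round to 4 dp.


We use the deep-water celerity formula:
C = g * T / (2 * pi)
C = 9.81 * 3.94 / (2 * 3.14159...)
C = 38.651400 / 6.283185
C = 6.1516 m/s

6.1516


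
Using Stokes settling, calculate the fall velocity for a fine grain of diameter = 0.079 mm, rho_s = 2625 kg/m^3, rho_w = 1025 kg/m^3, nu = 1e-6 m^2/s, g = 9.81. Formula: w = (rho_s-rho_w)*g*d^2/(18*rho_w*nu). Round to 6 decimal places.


w = (rho_s - rho_w) * g * d^2 / (18 * rho_w * nu)
d = 0.079 mm = 0.000079 m
rho_s - rho_w = 2625 - 1025 = 1600
Numerator = 1600 * 9.81 * (0.000079)^2 = 0.000097958736
Denominator = 18 * 1025 * 1e-6 = 0.018450
w = 0.005309 m/s

0.005309


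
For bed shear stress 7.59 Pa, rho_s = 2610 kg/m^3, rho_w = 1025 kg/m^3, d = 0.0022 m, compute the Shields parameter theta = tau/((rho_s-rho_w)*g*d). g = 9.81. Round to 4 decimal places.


theta = tau / ((rho_s - rho_w) * g * d)
rho_s - rho_w = 2610 - 1025 = 1585
Denominator = 1585 * 9.81 * 0.0022 = 34.207470
theta = 7.59 / 34.207470
theta = 0.2219

0.2219


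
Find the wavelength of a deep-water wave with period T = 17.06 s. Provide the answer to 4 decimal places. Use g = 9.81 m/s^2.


L0 = g * T^2 / (2 * pi)
L0 = 9.81 * 17.06^2 / (2 * pi)
L0 = 9.81 * 291.0436 / 6.28319
L0 = 2855.1377 / 6.28319
L0 = 454.4093 m

454.4093


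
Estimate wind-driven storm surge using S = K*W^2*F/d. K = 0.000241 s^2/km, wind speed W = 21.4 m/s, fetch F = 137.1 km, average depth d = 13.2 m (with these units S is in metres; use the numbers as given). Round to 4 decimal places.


S = K * W^2 * F / d
W^2 = 21.4^2 = 457.96
S = 0.000241 * 457.96 * 137.1 / 13.2
Numerator = 0.000241 * 457.96 * 137.1 = 15.131502
S = 15.131502 / 13.2 = 1.1463 m

1.1463


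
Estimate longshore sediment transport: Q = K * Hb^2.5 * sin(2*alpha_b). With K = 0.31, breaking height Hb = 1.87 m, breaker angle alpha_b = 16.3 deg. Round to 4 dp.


Q = K * Hb^2.5 * sin(2 * alpha_b)
Hb^2.5 = 1.87^2.5 = 4.781939
sin(2 * 16.3) = sin(32.6) = 0.538771
Q = 0.31 * 4.781939 * 0.538771
Q = 0.7987 m^3/s

0.7987


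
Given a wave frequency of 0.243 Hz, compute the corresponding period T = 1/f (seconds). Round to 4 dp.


T = 1 / f
T = 1 / 0.243
T = 4.1152 s

4.1152


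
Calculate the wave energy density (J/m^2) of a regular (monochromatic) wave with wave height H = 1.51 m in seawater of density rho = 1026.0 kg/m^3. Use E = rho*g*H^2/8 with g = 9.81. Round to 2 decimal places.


E = (1/8) * rho * g * H^2
E = (1/8) * 1026.0 * 9.81 * 1.51^2
E = 0.125 * 1026.0 * 9.81 * 2.2801
E = 2868.67 J/m^2

2868.67


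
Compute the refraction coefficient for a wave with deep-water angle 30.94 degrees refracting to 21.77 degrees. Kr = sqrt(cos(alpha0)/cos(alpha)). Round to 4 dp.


Kr = sqrt(cos(alpha0) / cos(alpha))
cos(30.94) = 0.857706
cos(21.77) = 0.928680
Kr = sqrt(0.857706 / 0.928680)
Kr = sqrt(0.923575)
Kr = 0.9610

0.9610


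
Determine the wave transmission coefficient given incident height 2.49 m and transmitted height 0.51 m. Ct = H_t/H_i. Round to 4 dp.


Ct = H_t / H_i
Ct = 0.51 / 2.49
Ct = 0.2048

0.2048


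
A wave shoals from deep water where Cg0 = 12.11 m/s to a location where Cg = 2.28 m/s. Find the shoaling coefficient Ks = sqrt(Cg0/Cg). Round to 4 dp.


Ks = sqrt(Cg0 / Cg)
Ks = sqrt(12.11 / 2.28)
Ks = sqrt(5.3114)
Ks = 2.3046

2.3046


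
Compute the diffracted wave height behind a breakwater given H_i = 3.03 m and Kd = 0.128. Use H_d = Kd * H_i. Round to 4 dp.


H_d = Kd * H_i
H_d = 0.128 * 3.03
H_d = 0.3878 m

0.3878


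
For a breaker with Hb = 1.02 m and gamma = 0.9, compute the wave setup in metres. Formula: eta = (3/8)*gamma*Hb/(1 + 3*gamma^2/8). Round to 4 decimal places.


eta = (3/8) * gamma * Hb / (1 + 3*gamma^2/8)
Numerator = (3/8) * 0.9 * 1.02 = 0.344250
Denominator = 1 + 3*0.9^2/8 = 1 + 0.303750 = 1.303750
eta = 0.344250 / 1.303750
eta = 0.2640 m

0.2640


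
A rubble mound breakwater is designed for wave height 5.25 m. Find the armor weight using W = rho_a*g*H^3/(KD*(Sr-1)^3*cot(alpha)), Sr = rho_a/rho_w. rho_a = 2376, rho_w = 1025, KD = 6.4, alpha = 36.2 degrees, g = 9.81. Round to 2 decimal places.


Sr = rho_a / rho_w = 2376 / 1025 = 2.318049
(Sr - 1) = 1.318049
(Sr - 1)^3 = 2.289784
cot(36.2) = 1 / tan(36.2) = 1 / 0.731889 = 1.366327
Numerator = 2376 * 9.81 * 5.25^3 = 3372821.4713
Denominator = 6.4 * 2.289784 * 1.366327 = 20.022993
W = 3372821.4713 / 20.022993
W = 168447.42 N

168447.42


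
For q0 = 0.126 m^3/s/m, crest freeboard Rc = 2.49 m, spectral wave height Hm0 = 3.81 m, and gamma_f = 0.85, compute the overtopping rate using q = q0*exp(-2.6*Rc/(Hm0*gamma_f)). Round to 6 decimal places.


q = q0 * exp(-2.6 * Rc / (Hm0 * gamma_f))
Exponent = -2.6 * 2.49 / (3.81 * 0.85)
= -2.6 * 2.49 / 3.2385
= -1.999074
exp(-1.999074) = 0.135461
q = 0.126 * 0.135461
q = 0.017068 m^3/s/m

0.017068


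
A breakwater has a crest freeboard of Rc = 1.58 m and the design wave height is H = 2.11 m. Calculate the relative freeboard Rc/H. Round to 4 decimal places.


Relative freeboard = Rc / H
= 1.58 / 2.11
= 0.7488

0.7488


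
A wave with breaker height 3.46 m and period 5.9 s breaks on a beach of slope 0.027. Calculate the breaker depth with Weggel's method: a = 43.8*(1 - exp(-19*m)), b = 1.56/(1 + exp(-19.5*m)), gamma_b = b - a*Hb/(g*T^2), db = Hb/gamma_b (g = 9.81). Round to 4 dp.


a = 43.8 * (1 - exp(-19 * m))
exp(-19 * 0.027) = exp(-0.5130) = 0.598697
a = 43.8 * (1 - 0.598697) = 17.577081
b = 1.56 / (1 + exp(-19.5 * m))
exp(-19.5 * 0.027) = exp(-0.5265) = 0.590669
b = 1.56 / (1 + 0.590669) = 0.980720
Hb / (g * T^2) = 3.46 / (9.81 * 5.9^2) = 3.46 / 341.4861 = 0.01013218
gamma_b = b - a * Hb/(g*T^2) = 0.980720 - 17.577081 * 0.01013218 = 0.802625
db = Hb / gamma_b = 3.46 / 0.802625
db = 4.3109 m

4.3109


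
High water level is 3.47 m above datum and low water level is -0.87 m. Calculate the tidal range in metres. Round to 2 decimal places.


Tidal range = High water - Low water
Tidal range = 3.47 - (-0.87)
Tidal range = 4.34 m

4.34


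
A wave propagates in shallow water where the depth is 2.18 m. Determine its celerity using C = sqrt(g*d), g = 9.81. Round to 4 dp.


Using the shallow-water approximation:
C = sqrt(g * d) = sqrt(9.81 * 2.18)
C = sqrt(21.3858)
C = 4.6245 m/s

4.6245


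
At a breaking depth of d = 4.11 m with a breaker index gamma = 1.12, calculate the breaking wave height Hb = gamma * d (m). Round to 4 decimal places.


Hb = gamma * d
Hb = 1.12 * 4.11
Hb = 4.6032 m

4.6032


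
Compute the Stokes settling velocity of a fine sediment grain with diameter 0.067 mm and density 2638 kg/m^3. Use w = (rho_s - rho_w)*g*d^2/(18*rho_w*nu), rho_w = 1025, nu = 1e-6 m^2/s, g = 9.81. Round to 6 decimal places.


w = (rho_s - rho_w) * g * d^2 / (18 * rho_w * nu)
d = 0.067 mm = 0.000067 m
rho_s - rho_w = 2638 - 1025 = 1613
Numerator = 1613 * 9.81 * (0.000067)^2 = 0.000071031826
Denominator = 18 * 1025 * 1e-6 = 0.018450
w = 0.003850 m/s

0.003850


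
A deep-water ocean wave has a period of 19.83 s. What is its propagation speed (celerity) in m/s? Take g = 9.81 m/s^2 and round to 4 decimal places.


We use the deep-water celerity formula:
C = g * T / (2 * pi)
C = 9.81 * 19.83 / (2 * 3.14159...)
C = 194.532300 / 6.283185
C = 30.9608 m/s

30.9608


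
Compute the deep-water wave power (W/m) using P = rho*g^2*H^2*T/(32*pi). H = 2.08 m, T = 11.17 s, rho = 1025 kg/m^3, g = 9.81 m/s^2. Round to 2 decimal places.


P = rho * g^2 * H^2 * T / (32 * pi)
P = 1025 * 9.81^2 * 2.08^2 * 11.17 / (32 * pi)
P = 1025 * 96.2361 * 4.3264 * 11.17 / 100.53096
P = 47417.85 W/m

47417.85


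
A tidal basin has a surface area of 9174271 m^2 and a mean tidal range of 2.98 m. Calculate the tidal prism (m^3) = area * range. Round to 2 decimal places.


Tidal prism = Area * Tidal range
P = 9174271 * 2.98
P = 27339327.58 m^3

27339327.58


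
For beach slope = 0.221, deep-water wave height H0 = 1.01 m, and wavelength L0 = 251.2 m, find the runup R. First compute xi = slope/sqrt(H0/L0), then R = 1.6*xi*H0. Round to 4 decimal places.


xi = slope / sqrt(H0/L0)
H0/L0 = 1.01/251.2 = 0.004021
sqrt(0.004021) = 0.063409
xi = 0.221 / 0.063409 = 3.485310
R = 1.6 * xi * H0 = 1.6 * 3.485310 * 1.01
R = 5.6323 m

5.6323


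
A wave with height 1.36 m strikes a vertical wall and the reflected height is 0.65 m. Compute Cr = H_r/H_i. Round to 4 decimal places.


Cr = H_r / H_i
Cr = 0.65 / 1.36
Cr = 0.4779

0.4779


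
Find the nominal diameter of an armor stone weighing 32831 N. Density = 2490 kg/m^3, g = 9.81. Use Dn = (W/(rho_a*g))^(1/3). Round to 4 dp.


V = W / (rho_a * g)
V = 32831 / (2490 * 9.81)
V = 32831 / 24426.90
V = 1.344051 m^3
Dn = V^(1/3) = 1.344051^(1/3)
Dn = 1.1036 m

1.1036


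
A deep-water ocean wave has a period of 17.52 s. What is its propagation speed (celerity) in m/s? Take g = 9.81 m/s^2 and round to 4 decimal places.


We use the deep-water celerity formula:
C = g * T / (2 * pi)
C = 9.81 * 17.52 / (2 * 3.14159...)
C = 171.871200 / 6.283185
C = 27.3542 m/s

27.3542


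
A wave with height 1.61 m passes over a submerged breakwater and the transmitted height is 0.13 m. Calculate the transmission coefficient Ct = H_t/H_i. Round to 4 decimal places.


Ct = H_t / H_i
Ct = 0.13 / 1.61
Ct = 0.0807

0.0807


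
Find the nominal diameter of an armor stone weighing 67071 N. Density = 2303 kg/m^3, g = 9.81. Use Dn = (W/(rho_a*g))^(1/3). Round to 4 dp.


V = W / (rho_a * g)
V = 67071 / (2303 * 9.81)
V = 67071 / 22592.43
V = 2.968738 m^3
Dn = V^(1/3) = 2.968738^(1/3)
Dn = 1.4372 m

1.4372


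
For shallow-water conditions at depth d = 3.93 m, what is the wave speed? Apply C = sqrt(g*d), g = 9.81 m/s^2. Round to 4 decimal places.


Using the shallow-water approximation:
C = sqrt(g * d) = sqrt(9.81 * 3.93)
C = sqrt(38.5533)
C = 6.2091 m/s

6.2091


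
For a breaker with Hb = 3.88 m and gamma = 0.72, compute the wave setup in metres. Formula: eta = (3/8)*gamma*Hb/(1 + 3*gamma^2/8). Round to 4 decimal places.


eta = (3/8) * gamma * Hb / (1 + 3*gamma^2/8)
Numerator = (3/8) * 0.72 * 3.88 = 1.047600
Denominator = 1 + 3*0.72^2/8 = 1 + 0.194400 = 1.194400
eta = 1.047600 / 1.194400
eta = 0.8771 m

0.8771


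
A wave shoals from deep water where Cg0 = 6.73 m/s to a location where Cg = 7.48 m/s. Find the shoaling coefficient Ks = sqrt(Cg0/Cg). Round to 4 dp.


Ks = sqrt(Cg0 / Cg)
Ks = sqrt(6.73 / 7.48)
Ks = sqrt(0.8997)
Ks = 0.9485

0.9485


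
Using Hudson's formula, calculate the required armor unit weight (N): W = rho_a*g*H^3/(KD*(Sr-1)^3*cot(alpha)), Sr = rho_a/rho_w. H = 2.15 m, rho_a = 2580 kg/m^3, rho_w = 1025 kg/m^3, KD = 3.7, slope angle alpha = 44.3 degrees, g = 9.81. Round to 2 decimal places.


Sr = rho_a / rho_w = 2580 / 1025 = 2.517073
(Sr - 1) = 1.517073
(Sr - 1)^3 = 3.491561
cot(44.3) = 1 / tan(44.3) = 1 / 0.975859 = 1.024738
Numerator = 2580 * 9.81 * 2.15^3 = 251538.2836
Denominator = 3.7 * 3.491561 * 1.024738 = 13.238360
W = 251538.2836 / 13.238360
W = 19000.71 N

19000.71


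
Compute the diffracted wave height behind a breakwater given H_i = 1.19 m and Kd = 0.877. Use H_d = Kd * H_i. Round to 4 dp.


H_d = Kd * H_i
H_d = 0.877 * 1.19
H_d = 1.0436 m

1.0436


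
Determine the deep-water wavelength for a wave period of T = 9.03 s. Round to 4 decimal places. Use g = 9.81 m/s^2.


L0 = g * T^2 / (2 * pi)
L0 = 9.81 * 9.03^2 / (2 * pi)
L0 = 9.81 * 81.5409 / 6.28319
L0 = 799.9162 / 6.28319
L0 = 127.3106 m

127.3106


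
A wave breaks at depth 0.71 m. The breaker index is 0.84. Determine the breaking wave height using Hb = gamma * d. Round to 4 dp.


Hb = gamma * d
Hb = 0.84 * 0.71
Hb = 0.5964 m

0.5964


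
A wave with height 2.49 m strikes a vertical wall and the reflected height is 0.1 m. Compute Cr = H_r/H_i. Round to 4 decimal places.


Cr = H_r / H_i
Cr = 0.1 / 2.49
Cr = 0.0402

0.0402


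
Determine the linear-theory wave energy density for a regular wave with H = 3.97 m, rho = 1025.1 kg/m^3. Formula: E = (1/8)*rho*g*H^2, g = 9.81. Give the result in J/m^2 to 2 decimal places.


E = (1/8) * rho * g * H^2
E = (1/8) * 1025.1 * 9.81 * 3.97^2
E = 0.125 * 1025.1 * 9.81 * 15.7609
E = 19811.91 J/m^2

19811.91


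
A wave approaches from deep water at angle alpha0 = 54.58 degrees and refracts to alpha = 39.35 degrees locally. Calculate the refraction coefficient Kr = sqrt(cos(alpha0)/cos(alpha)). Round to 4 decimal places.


Kr = sqrt(cos(alpha0) / cos(alpha))
cos(54.58) = 0.579566
cos(39.35) = 0.773287
Kr = sqrt(0.579566 / 0.773287)
Kr = sqrt(0.749483)
Kr = 0.8657

0.8657


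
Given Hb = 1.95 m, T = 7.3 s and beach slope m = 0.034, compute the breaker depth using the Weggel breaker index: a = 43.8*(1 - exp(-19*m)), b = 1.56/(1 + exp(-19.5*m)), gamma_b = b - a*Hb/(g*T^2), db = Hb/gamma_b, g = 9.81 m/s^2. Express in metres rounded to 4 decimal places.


a = 43.8 * (1 - exp(-19 * m))
exp(-19 * 0.034) = exp(-0.6460) = 0.524138
a = 43.8 * (1 - 0.524138) = 20.842749
b = 1.56 / (1 + exp(-19.5 * m))
exp(-19.5 * 0.034) = exp(-0.6630) = 0.515303
b = 1.56 / (1 + 0.515303) = 1.029497
Hb / (g * T^2) = 1.95 / (9.81 * 7.3^2) = 1.95 / 522.7749 = 0.00373009
gamma_b = b - a * Hb/(g*T^2) = 1.029497 - 20.842749 * 0.00373009 = 0.951752
db = Hb / gamma_b = 1.95 / 0.951752
db = 2.0489 m

2.0489


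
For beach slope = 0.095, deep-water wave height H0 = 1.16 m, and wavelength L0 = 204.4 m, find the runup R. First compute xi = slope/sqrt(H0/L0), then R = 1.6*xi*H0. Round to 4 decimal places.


xi = slope / sqrt(H0/L0)
H0/L0 = 1.16/204.4 = 0.005675
sqrt(0.005675) = 0.075334
xi = 0.095 / 0.075334 = 1.261058
R = 1.6 * xi * H0 = 1.6 * 1.261058 * 1.16
R = 2.3405 m

2.3405


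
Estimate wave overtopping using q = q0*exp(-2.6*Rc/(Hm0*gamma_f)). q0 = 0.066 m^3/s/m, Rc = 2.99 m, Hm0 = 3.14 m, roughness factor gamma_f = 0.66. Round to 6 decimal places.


q = q0 * exp(-2.6 * Rc / (Hm0 * gamma_f))
Exponent = -2.6 * 2.99 / (3.14 * 0.66)
= -2.6 * 2.99 / 2.0724
= -3.751206
exp(-3.751206) = 0.023489
q = 0.066 * 0.023489
q = 0.001550 m^3/s/m

0.001550


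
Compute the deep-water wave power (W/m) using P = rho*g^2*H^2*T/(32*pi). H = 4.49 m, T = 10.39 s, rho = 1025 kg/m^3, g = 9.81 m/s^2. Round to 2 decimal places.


P = rho * g^2 * H^2 * T / (32 * pi)
P = 1025 * 9.81^2 * 4.49^2 * 10.39 / (32 * pi)
P = 1025 * 96.2361 * 20.1601 * 10.39 / 100.53096
P = 205527.65 W/m

205527.65


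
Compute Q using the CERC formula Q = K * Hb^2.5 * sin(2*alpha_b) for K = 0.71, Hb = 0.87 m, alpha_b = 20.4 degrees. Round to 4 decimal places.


Q = K * Hb^2.5 * sin(2 * alpha_b)
Hb^2.5 = 0.87^2.5 = 0.705989
sin(2 * 20.4) = sin(40.8) = 0.653421
Q = 0.71 * 0.705989 * 0.653421
Q = 0.3275 m^3/s

0.3275


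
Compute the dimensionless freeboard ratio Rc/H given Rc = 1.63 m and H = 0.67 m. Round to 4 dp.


Relative freeboard = Rc / H
= 1.63 / 0.67
= 2.4328

2.4328


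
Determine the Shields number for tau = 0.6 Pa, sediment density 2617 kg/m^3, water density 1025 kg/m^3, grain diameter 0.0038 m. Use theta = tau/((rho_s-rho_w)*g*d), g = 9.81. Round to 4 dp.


theta = tau / ((rho_s - rho_w) * g * d)
rho_s - rho_w = 2617 - 1025 = 1592
Denominator = 1592 * 9.81 * 0.0038 = 59.346576
theta = 0.6 / 59.346576
theta = 0.0101

0.0101


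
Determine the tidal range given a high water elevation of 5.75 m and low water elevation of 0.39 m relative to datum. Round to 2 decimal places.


Tidal range = High water - Low water
Tidal range = 5.75 - (0.39)
Tidal range = 5.36 m

5.36


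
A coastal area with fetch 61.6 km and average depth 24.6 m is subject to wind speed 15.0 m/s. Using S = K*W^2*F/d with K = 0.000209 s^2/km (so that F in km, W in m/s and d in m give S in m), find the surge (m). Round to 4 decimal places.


S = K * W^2 * F / d
W^2 = 15.0^2 = 225.00
S = 0.000209 * 225.00 * 61.6 / 24.6
Numerator = 0.000209 * 225.00 * 61.6 = 2.896740
S = 2.896740 / 24.6 = 0.1178 m

0.1178


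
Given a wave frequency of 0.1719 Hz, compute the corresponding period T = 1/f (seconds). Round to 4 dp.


T = 1 / f
T = 1 / 0.1719
T = 5.8173 s

5.8173


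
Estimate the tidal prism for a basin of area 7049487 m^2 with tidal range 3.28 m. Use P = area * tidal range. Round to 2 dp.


Tidal prism = Area * Tidal range
P = 7049487 * 3.28
P = 23122317.36 m^3

23122317.36


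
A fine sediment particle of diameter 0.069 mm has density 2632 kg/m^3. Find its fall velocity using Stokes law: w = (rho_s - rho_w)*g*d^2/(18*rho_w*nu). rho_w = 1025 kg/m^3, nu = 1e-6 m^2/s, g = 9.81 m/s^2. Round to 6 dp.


w = (rho_s - rho_w) * g * d^2 / (18 * rho_w * nu)
d = 0.069 mm = 0.000069 m
rho_s - rho_w = 2632 - 1025 = 1607
Numerator = 1607 * 9.81 * (0.000069)^2 = 0.000075055594
Denominator = 18 * 1025 * 1e-6 = 0.018450
w = 0.004068 m/s

0.004068


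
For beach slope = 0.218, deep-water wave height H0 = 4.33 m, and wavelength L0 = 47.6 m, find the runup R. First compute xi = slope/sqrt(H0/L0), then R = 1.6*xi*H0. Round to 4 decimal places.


xi = slope / sqrt(H0/L0)
H0/L0 = 4.33/47.6 = 0.090966
sqrt(0.090966) = 0.301606
xi = 0.218 / 0.301606 = 0.722796
R = 1.6 * xi * H0 = 1.6 * 0.722796 * 4.33
R = 5.0075 m

5.0075


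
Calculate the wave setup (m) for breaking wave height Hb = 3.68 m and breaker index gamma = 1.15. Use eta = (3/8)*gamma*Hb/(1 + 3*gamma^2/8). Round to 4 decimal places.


eta = (3/8) * gamma * Hb / (1 + 3*gamma^2/8)
Numerator = (3/8) * 1.15 * 3.68 = 1.587000
Denominator = 1 + 3*1.15^2/8 = 1 + 0.495938 = 1.495938
eta = 1.587000 / 1.495938
eta = 1.0609 m

1.0609


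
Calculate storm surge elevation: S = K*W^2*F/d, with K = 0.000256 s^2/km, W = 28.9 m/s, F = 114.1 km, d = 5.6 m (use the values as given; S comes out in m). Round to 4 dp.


S = K * W^2 * F / d
W^2 = 28.9^2 = 835.21
S = 0.000256 * 835.21 * 114.1 / 5.6
Numerator = 0.000256 * 835.21 * 114.1 = 24.396150
S = 24.396150 / 5.6 = 4.3565 m

4.3565


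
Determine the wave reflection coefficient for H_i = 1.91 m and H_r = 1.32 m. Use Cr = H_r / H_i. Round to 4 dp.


Cr = H_r / H_i
Cr = 1.32 / 1.91
Cr = 0.6911

0.6911


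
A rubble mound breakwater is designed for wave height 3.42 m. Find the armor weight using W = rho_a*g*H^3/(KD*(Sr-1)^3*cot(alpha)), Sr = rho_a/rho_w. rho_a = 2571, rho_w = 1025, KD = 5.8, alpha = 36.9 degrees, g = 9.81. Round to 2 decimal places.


Sr = rho_a / rho_w = 2571 / 1025 = 2.508293
(Sr - 1) = 1.508293
(Sr - 1)^3 = 3.431286
cot(36.9) = 1 / tan(36.9) = 1 / 0.750821 = 1.331875
Numerator = 2571 * 9.81 * 3.42^3 = 1008902.9739
Denominator = 5.8 * 3.431286 * 1.331875 = 26.506252
W = 1008902.9739 / 26.506252
W = 38062.83 N

38062.83


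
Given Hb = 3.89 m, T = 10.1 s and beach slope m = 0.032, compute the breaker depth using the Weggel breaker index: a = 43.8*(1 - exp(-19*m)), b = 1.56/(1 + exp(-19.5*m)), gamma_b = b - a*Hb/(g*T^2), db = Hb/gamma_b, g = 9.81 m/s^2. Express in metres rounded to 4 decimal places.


a = 43.8 * (1 - exp(-19 * m))
exp(-19 * 0.032) = exp(-0.6080) = 0.544439
a = 43.8 * (1 - 0.544439) = 19.953587
b = 1.56 / (1 + exp(-19.5 * m))
exp(-19.5 * 0.032) = exp(-0.6240) = 0.535797
b = 1.56 / (1 + 0.535797) = 1.015759
Hb / (g * T^2) = 3.89 / (9.81 * 10.1^2) = 3.89 / 1000.7181 = 0.00388721
gamma_b = b - a * Hb/(g*T^2) = 1.015759 - 19.953587 * 0.00388721 = 0.938196
db = Hb / gamma_b = 3.89 / 0.938196
db = 4.1463 m

4.1463


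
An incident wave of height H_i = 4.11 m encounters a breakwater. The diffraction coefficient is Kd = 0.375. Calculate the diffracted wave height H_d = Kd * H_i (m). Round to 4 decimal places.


H_d = Kd * H_i
H_d = 0.375 * 4.11
H_d = 1.5413 m

1.5413


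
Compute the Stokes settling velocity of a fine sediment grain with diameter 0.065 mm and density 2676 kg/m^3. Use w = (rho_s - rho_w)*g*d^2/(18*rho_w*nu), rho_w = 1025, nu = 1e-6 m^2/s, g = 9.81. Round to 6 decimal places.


w = (rho_s - rho_w) * g * d^2 / (18 * rho_w * nu)
d = 0.065 mm = 0.000065 m
rho_s - rho_w = 2676 - 1025 = 1651
Numerator = 1651 * 9.81 * (0.000065)^2 = 0.000068429410
Denominator = 18 * 1025 * 1e-6 = 0.018450
w = 0.003709 m/s

0.003709


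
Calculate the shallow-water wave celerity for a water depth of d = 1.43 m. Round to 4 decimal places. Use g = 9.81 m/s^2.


Using the shallow-water approximation:
C = sqrt(g * d) = sqrt(9.81 * 1.43)
C = sqrt(14.0283)
C = 3.7454 m/s

3.7454


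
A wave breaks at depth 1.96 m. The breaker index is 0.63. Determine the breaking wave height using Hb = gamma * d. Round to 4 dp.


Hb = gamma * d
Hb = 0.63 * 1.96
Hb = 1.2348 m

1.2348


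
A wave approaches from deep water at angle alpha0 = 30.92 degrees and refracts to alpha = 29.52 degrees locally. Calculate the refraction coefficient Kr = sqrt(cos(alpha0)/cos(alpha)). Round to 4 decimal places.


Kr = sqrt(cos(alpha0) / cos(alpha))
cos(30.92) = 0.857886
cos(29.52) = 0.870184
Kr = sqrt(0.857886 / 0.870184)
Kr = sqrt(0.985867)
Kr = 0.9929

0.9929


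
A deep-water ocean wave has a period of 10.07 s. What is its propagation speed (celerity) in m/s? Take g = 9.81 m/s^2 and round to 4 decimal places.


We use the deep-water celerity formula:
C = g * T / (2 * pi)
C = 9.81 * 10.07 / (2 * 3.14159...)
C = 98.786700 / 6.283185
C = 15.7224 m/s

15.7224


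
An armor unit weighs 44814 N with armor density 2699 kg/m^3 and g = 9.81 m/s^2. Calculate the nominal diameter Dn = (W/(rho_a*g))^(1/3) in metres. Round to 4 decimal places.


V = W / (rho_a * g)
V = 44814 / (2699 * 9.81)
V = 44814 / 26477.19
V = 1.692551 m^3
Dn = V^(1/3) = 1.692551^(1/3)
Dn = 1.1917 m

1.1917


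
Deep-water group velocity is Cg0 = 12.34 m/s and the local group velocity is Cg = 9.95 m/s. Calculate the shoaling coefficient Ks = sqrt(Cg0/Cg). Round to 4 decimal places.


Ks = sqrt(Cg0 / Cg)
Ks = sqrt(12.34 / 9.95)
Ks = sqrt(1.2402)
Ks = 1.1136

1.1136


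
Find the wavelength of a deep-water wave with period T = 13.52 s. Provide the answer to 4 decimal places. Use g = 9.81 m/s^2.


L0 = g * T^2 / (2 * pi)
L0 = 9.81 * 13.52^2 / (2 * pi)
L0 = 9.81 * 182.7904 / 6.28319
L0 = 1793.1738 / 6.28319
L0 = 285.3925 m

285.3925


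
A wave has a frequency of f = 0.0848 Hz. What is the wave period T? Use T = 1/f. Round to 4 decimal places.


T = 1 / f
T = 1 / 0.0848
T = 11.7925 s

11.7925


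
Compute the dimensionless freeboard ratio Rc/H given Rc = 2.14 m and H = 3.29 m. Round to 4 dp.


Relative freeboard = Rc / H
= 2.14 / 3.29
= 0.6505

0.6505


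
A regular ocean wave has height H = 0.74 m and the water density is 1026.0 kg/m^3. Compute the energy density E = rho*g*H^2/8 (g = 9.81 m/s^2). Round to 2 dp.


E = (1/8) * rho * g * H^2
E = (1/8) * 1026.0 * 9.81 * 0.74^2
E = 0.125 * 1026.0 * 9.81 * 0.5476
E = 688.95 J/m^2

688.95


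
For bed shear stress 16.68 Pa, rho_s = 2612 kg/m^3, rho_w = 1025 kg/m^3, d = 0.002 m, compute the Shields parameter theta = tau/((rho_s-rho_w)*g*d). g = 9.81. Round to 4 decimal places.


theta = tau / ((rho_s - rho_w) * g * d)
rho_s - rho_w = 2612 - 1025 = 1587
Denominator = 1587 * 9.81 * 0.002 = 31.136940
theta = 16.68 / 31.136940
theta = 0.5357

0.5357


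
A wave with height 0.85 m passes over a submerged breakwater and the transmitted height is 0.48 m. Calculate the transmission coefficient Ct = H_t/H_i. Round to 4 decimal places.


Ct = H_t / H_i
Ct = 0.48 / 0.85
Ct = 0.5647

0.5647


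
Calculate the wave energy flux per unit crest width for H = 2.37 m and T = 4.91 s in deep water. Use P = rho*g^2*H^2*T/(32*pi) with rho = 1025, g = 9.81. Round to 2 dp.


P = rho * g^2 * H^2 * T / (32 * pi)
P = 1025 * 9.81^2 * 2.37^2 * 4.91 / (32 * pi)
P = 1025 * 96.2361 * 5.6169 * 4.91 / 100.53096
P = 27060.77 W/m

27060.77


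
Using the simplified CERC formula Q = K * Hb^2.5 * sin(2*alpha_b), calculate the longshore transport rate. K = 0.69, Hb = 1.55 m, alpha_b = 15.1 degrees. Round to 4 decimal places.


Q = K * Hb^2.5 * sin(2 * alpha_b)
Hb^2.5 = 1.55^2.5 = 2.991088
sin(2 * 15.1) = sin(30.2) = 0.503020
Q = 0.69 * 2.991088 * 0.503020
Q = 1.0382 m^3/s

1.0382


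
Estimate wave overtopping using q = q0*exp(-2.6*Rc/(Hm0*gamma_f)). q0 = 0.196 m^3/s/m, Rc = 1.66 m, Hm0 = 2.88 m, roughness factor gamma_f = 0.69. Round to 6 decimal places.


q = q0 * exp(-2.6 * Rc / (Hm0 * gamma_f))
Exponent = -2.6 * 1.66 / (2.88 * 0.69)
= -2.6 * 1.66 / 1.9872
= -2.171900
exp(-2.171900) = 0.113961
q = 0.196 * 0.113961
q = 0.022336 m^3/s/m

0.022336


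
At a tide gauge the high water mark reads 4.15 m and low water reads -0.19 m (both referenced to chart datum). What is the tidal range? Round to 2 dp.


Tidal range = High water - Low water
Tidal range = 4.15 - (-0.19)
Tidal range = 4.34 m

4.34


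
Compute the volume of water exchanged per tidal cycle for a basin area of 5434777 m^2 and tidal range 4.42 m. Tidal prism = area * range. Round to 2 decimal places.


Tidal prism = Area * Tidal range
P = 5434777 * 4.42
P = 24021714.34 m^3

24021714.34
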